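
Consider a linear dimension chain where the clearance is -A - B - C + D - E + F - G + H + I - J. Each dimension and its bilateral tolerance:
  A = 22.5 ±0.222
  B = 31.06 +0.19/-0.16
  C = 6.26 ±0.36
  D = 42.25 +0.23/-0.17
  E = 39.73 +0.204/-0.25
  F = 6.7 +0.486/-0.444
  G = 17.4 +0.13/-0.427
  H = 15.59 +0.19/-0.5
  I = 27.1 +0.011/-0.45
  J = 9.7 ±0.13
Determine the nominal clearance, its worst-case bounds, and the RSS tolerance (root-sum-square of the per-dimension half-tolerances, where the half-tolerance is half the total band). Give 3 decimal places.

nominal=-35.010 wc=[-37.810,-32.544] rss=0.885

Stack each dimension's contribution:
  -A: nom -22.500 → Σnom=-22.500; wc +0.222/-0.222 → slack +0.222/-0.222; half-tol=0.222, Σhalf²=0.049284
  -B: nom -31.060 → Σnom=-53.560; wc +0.160/-0.190 → slack +0.382/-0.412; half-tol=0.175, Σhalf²=0.079909
  -C: nom -6.260 → Σnom=-59.820; wc +0.360/-0.360 → slack +0.742/-0.772; half-tol=0.360, Σhalf²=0.209509
  +D: nom +42.250 → Σnom=-17.570; wc +0.230/-0.170 → slack +0.972/-0.942; half-tol=0.200, Σhalf²=0.249509
  -E: nom -39.730 → Σnom=-57.300; wc +0.250/-0.204 → slack +1.222/-1.146; half-tol=0.227, Σhalf²=0.301038
  +F: nom +6.700 → Σnom=-50.600; wc +0.486/-0.444 → slack +1.708/-1.590; half-tol=0.465, Σhalf²=0.517263
  -G: nom -17.400 → Σnom=-68.000; wc +0.427/-0.130 → slack +2.135/-1.720; half-tol=0.278, Σhalf²=0.594825
  +H: nom +15.590 → Σnom=-52.410; wc +0.190/-0.500 → slack +2.325/-2.220; half-tol=0.345, Σhalf²=0.713850
  +I: nom +27.100 → Σnom=-25.310; wc +0.011/-0.450 → slack +2.336/-2.670; half-tol=0.231, Σhalf²=0.766980
  -J: nom -9.700 → Σnom=-35.010; wc +0.130/-0.130 → slack +2.466/-2.800; half-tol=0.130, Σhalf²=0.783880
Nominal = -35.010. Worst-case = [-35.010 - 2.800, -35.010 + 2.466] = [-37.810, -32.544]. RSS = √0.783880 = 0.885.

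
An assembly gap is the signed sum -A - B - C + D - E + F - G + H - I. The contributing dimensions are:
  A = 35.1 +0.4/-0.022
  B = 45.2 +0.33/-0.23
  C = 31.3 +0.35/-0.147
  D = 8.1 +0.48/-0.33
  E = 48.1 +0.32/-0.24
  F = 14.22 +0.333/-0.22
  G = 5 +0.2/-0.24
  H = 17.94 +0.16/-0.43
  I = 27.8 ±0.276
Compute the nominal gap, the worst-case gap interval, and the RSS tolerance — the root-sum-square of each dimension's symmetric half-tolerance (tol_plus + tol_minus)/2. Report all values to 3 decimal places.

nominal=-152.240 wc=[-155.096,-150.112] rss=0.846

Stack each dimension's contribution:
  -A: nom -35.100 → Σnom=-35.100; wc +0.022/-0.400 → slack +0.022/-0.400; half-tol=0.211, Σhalf²=0.044521
  -B: nom -45.200 → Σnom=-80.300; wc +0.230/-0.330 → slack +0.252/-0.730; half-tol=0.280, Σhalf²=0.122921
  -C: nom -31.300 → Σnom=-111.600; wc +0.147/-0.350 → slack +0.399/-1.080; half-tol=0.248, Σhalf²=0.184673
  +D: nom +8.100 → Σnom=-103.500; wc +0.480/-0.330 → slack +0.879/-1.410; half-tol=0.405, Σhalf²=0.348698
  -E: nom -48.100 → Σnom=-151.600; wc +0.240/-0.320 → slack +1.119/-1.730; half-tol=0.280, Σhalf²=0.427098
  +F: nom +14.220 → Σnom=-137.380; wc +0.333/-0.220 → slack +1.452/-1.950; half-tol=0.277, Σhalf²=0.503551
  -G: nom -5.000 → Σnom=-142.380; wc +0.240/-0.200 → slack +1.692/-2.150; half-tol=0.220, Σhalf²=0.551951
  +H: nom +17.940 → Σnom=-124.440; wc +0.160/-0.430 → slack +1.852/-2.580; half-tol=0.295, Σhalf²=0.638976
  -I: nom -27.800 → Σnom=-152.240; wc +0.276/-0.276 → slack +2.128/-2.856; half-tol=0.276, Σhalf²=0.715152
Nominal = -152.240. Worst-case = [-152.240 - 2.856, -152.240 + 2.128] = [-155.096, -150.112]. RSS = √0.715152 = 0.846.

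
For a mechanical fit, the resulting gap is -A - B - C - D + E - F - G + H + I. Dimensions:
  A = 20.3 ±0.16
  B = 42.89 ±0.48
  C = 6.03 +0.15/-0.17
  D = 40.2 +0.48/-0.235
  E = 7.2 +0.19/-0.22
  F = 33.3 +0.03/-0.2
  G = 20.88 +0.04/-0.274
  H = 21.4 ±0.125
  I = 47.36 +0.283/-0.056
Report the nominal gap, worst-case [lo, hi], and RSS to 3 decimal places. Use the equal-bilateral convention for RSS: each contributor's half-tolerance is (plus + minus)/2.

nominal=-87.640 wc=[-89.381,-85.523] rss=0.731

Stack each dimension's contribution:
  -A: nom -20.300 → Σnom=-20.300; wc +0.160/-0.160 → slack +0.160/-0.160; half-tol=0.160, Σhalf²=0.025600
  -B: nom -42.890 → Σnom=-63.190; wc +0.480/-0.480 → slack +0.640/-0.640; half-tol=0.480, Σhalf²=0.256000
  -C: nom -6.030 → Σnom=-69.220; wc +0.170/-0.150 → slack +0.810/-0.790; half-tol=0.160, Σhalf²=0.281600
  -D: nom -40.200 → Σnom=-109.420; wc +0.235/-0.480 → slack +1.045/-1.270; half-tol=0.357, Σhalf²=0.409406
  +E: nom +7.200 → Σnom=-102.220; wc +0.190/-0.220 → slack +1.235/-1.490; half-tol=0.205, Σhalf²=0.451431
  -F: nom -33.300 → Σnom=-135.520; wc +0.200/-0.030 → slack +1.435/-1.520; half-tol=0.115, Σhalf²=0.464656
  -G: nom -20.880 → Σnom=-156.400; wc +0.274/-0.040 → slack +1.709/-1.560; half-tol=0.157, Σhalf²=0.489305
  +H: nom +21.400 → Σnom=-135.000; wc +0.125/-0.125 → slack +1.834/-1.685; half-tol=0.125, Σhalf²=0.504930
  +I: nom +47.360 → Σnom=-87.640; wc +0.283/-0.056 → slack +2.117/-1.741; half-tol=0.169, Σhalf²=0.533660
Nominal = -87.640. Worst-case = [-87.640 - 1.741, -87.640 + 2.117] = [-89.381, -85.523]. RSS = √0.533660 = 0.731.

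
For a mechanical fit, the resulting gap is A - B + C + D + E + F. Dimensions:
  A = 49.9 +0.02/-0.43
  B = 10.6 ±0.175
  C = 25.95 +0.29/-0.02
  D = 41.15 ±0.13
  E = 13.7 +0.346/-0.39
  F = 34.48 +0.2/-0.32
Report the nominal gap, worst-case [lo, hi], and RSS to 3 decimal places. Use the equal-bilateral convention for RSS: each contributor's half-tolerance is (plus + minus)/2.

nominal=154.580 wc=[153.115,155.741] rss=0.570

Stack each dimension's contribution:
  +A: nom +49.900 → Σnom=49.900; wc +0.020/-0.430 → slack +0.020/-0.430; half-tol=0.225, Σhalf²=0.050625
  -B: nom -10.600 → Σnom=39.300; wc +0.175/-0.175 → slack +0.195/-0.605; half-tol=0.175, Σhalf²=0.081250
  +C: nom +25.950 → Σnom=65.250; wc +0.290/-0.020 → slack +0.485/-0.625; half-tol=0.155, Σhalf²=0.105275
  +D: nom +41.150 → Σnom=106.400; wc +0.130/-0.130 → slack +0.615/-0.755; half-tol=0.130, Σhalf²=0.122175
  +E: nom +13.700 → Σnom=120.100; wc +0.346/-0.390 → slack +0.961/-1.145; half-tol=0.368, Σhalf²=0.257599
  +F: nom +34.480 → Σnom=154.580; wc +0.200/-0.320 → slack +1.161/-1.465; half-tol=0.260, Σhalf²=0.325199
Nominal = 154.580. Worst-case = [154.580 - 1.465, 154.580 + 1.161] = [153.115, 155.741]. RSS = √0.325199 = 0.570.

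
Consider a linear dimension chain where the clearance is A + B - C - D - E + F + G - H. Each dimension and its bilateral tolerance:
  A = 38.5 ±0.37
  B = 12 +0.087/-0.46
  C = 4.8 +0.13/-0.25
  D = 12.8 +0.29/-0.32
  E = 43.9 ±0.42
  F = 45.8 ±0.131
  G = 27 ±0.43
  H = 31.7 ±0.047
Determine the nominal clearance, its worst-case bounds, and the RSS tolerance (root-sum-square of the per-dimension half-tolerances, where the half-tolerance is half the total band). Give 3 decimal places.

Stack each dimension's contribution:
  +A: nom +38.500 → Σnom=38.500; wc +0.370/-0.370 → slack +0.370/-0.370; half-tol=0.370, Σhalf²=0.136900
  +B: nom +12.000 → Σnom=50.500; wc +0.087/-0.460 → slack +0.457/-0.830; half-tol=0.274, Σhalf²=0.211702
  -C: nom -4.800 → Σnom=45.700; wc +0.250/-0.130 → slack +0.707/-0.960; half-tol=0.190, Σhalf²=0.247802
  -D: nom -12.800 → Σnom=32.900; wc +0.320/-0.290 → slack +1.027/-1.250; half-tol=0.305, Σhalf²=0.340827
  -E: nom -43.900 → Σnom=-11.000; wc +0.420/-0.420 → slack +1.447/-1.670; half-tol=0.420, Σhalf²=0.517227
  +F: nom +45.800 → Σnom=34.800; wc +0.131/-0.131 → slack +1.578/-1.801; half-tol=0.131, Σhalf²=0.534388
  +G: nom +27.000 → Σnom=61.800; wc +0.430/-0.430 → slack +2.008/-2.231; half-tol=0.430, Σhalf²=0.719288
  -H: nom -31.700 → Σnom=30.100; wc +0.047/-0.047 → slack +2.055/-2.278; half-tol=0.047, Σhalf²=0.721497
Nominal = 30.100. Worst-case = [30.100 - 2.278, 30.100 + 2.055] = [27.822, 32.155]. RSS = √0.721497 = 0.849.

nominal=30.100 wc=[27.822,32.155] rss=0.849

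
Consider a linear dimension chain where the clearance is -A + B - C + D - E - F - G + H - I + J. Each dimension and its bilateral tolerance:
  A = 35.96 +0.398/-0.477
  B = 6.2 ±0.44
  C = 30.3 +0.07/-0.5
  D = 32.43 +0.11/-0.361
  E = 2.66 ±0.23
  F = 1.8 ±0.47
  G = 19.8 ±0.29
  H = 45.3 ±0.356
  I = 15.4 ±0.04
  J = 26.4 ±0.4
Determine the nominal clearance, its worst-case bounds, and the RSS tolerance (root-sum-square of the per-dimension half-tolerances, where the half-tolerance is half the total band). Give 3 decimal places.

nominal=4.410 wc=[1.355,7.723] rss=1.081

Stack each dimension's contribution:
  -A: nom -35.960 → Σnom=-35.960; wc +0.477/-0.398 → slack +0.477/-0.398; half-tol=0.438, Σhalf²=0.191406
  +B: nom +6.200 → Σnom=-29.760; wc +0.440/-0.440 → slack +0.917/-0.838; half-tol=0.440, Σhalf²=0.385006
  -C: nom -30.300 → Σnom=-60.060; wc +0.500/-0.070 → slack +1.417/-0.908; half-tol=0.285, Σhalf²=0.466231
  +D: nom +32.430 → Σnom=-27.630; wc +0.110/-0.361 → slack +1.527/-1.269; half-tol=0.235, Σhalf²=0.521691
  -E: nom -2.660 → Σnom=-30.290; wc +0.230/-0.230 → slack +1.757/-1.499; half-tol=0.230, Σhalf²=0.574591
  -F: nom -1.800 → Σnom=-32.090; wc +0.470/-0.470 → slack +2.227/-1.969; half-tol=0.470, Σhalf²=0.795491
  -G: nom -19.800 → Σnom=-51.890; wc +0.290/-0.290 → slack +2.517/-2.259; half-tol=0.290, Σhalf²=0.879591
  +H: nom +45.300 → Σnom=-6.590; wc +0.356/-0.356 → slack +2.873/-2.615; half-tol=0.356, Σhalf²=1.006327
  -I: nom -15.400 → Σnom=-21.990; wc +0.040/-0.040 → slack +2.913/-2.655; half-tol=0.040, Σhalf²=1.007927
  +J: nom +26.400 → Σnom=4.410; wc +0.400/-0.400 → slack +3.313/-3.055; half-tol=0.400, Σhalf²=1.167927
Nominal = 4.410. Worst-case = [4.410 - 3.055, 4.410 + 3.313] = [1.355, 7.723]. RSS = √1.167927 = 1.081.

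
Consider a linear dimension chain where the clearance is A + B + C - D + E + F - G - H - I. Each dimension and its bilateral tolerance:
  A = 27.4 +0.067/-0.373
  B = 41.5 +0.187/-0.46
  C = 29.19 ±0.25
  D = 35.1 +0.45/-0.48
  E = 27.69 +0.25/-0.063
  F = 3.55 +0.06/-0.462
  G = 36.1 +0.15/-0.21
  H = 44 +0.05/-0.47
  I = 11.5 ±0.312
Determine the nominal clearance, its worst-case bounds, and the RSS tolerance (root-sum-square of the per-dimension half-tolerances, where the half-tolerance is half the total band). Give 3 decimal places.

nominal=2.630 wc=[0.060,4.916] rss=0.850

Stack each dimension's contribution:
  +A: nom +27.400 → Σnom=27.400; wc +0.067/-0.373 → slack +0.067/-0.373; half-tol=0.220, Σhalf²=0.048400
  +B: nom +41.500 → Σnom=68.900; wc +0.187/-0.460 → slack +0.254/-0.833; half-tol=0.324, Σhalf²=0.153052
  +C: nom +29.190 → Σnom=98.090; wc +0.250/-0.250 → slack +0.504/-1.083; half-tol=0.250, Σhalf²=0.215552
  -D: nom -35.100 → Σnom=62.990; wc +0.480/-0.450 → slack +0.984/-1.533; half-tol=0.465, Σhalf²=0.431777
  +E: nom +27.690 → Σnom=90.680; wc +0.250/-0.063 → slack +1.234/-1.596; half-tol=0.157, Σhalf²=0.456269
  +F: nom +3.550 → Σnom=94.230; wc +0.060/-0.462 → slack +1.294/-2.058; half-tol=0.261, Σhalf²=0.524390
  -G: nom -36.100 → Σnom=58.130; wc +0.210/-0.150 → slack +1.504/-2.208; half-tol=0.180, Σhalf²=0.556790
  -H: nom -44.000 → Σnom=14.130; wc +0.470/-0.050 → slack +1.974/-2.258; half-tol=0.260, Σhalf²=0.624390
  -I: nom -11.500 → Σnom=2.630; wc +0.312/-0.312 → slack +2.286/-2.570; half-tol=0.312, Σhalf²=0.721734
Nominal = 2.630. Worst-case = [2.630 - 2.570, 2.630 + 2.286] = [0.060, 4.916]. RSS = √0.721734 = 0.850.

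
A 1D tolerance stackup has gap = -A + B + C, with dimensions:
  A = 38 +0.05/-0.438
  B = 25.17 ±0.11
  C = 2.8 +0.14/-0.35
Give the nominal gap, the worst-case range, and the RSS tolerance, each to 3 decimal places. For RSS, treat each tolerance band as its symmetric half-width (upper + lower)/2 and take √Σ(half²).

nominal=-10.030 wc=[-10.540,-9.342] rss=0.363

Stack each dimension's contribution:
  -A: nom -38.000 → Σnom=-38.000; wc +0.438/-0.050 → slack +0.438/-0.050; half-tol=0.244, Σhalf²=0.059536
  +B: nom +25.170 → Σnom=-12.830; wc +0.110/-0.110 → slack +0.548/-0.160; half-tol=0.110, Σhalf²=0.071636
  +C: nom +2.800 → Σnom=-10.030; wc +0.140/-0.350 → slack +0.688/-0.510; half-tol=0.245, Σhalf²=0.131661
Nominal = -10.030. Worst-case = [-10.030 - 0.510, -10.030 + 0.688] = [-10.540, -9.342]. RSS = √0.131661 = 0.363.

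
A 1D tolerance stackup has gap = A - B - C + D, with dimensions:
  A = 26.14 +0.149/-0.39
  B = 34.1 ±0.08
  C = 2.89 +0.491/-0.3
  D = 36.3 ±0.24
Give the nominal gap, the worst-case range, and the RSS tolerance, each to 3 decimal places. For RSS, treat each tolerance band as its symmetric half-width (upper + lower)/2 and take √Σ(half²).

nominal=25.450 wc=[24.249,26.219] rss=0.541

Stack each dimension's contribution:
  +A: nom +26.140 → Σnom=26.140; wc +0.149/-0.390 → slack +0.149/-0.390; half-tol=0.270, Σhalf²=0.072630
  -B: nom -34.100 → Σnom=-7.960; wc +0.080/-0.080 → slack +0.229/-0.470; half-tol=0.080, Σhalf²=0.079030
  -C: nom -2.890 → Σnom=-10.850; wc +0.300/-0.491 → slack +0.529/-0.961; half-tol=0.395, Σhalf²=0.235451
  +D: nom +36.300 → Σnom=25.450; wc +0.240/-0.240 → slack +0.769/-1.201; half-tol=0.240, Σhalf²=0.293050
Nominal = 25.450. Worst-case = [25.450 - 1.201, 25.450 + 0.769] = [24.249, 26.219]. RSS = √0.293050 = 0.541.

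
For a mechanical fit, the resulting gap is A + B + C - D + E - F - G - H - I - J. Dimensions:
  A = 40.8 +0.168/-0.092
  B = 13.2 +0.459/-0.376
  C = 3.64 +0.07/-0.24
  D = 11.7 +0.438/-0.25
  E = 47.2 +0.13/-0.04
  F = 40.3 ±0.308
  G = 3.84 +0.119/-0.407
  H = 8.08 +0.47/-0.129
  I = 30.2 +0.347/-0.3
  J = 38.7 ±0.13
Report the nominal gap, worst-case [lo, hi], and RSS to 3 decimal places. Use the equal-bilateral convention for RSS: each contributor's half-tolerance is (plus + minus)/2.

nominal=-27.980 wc=[-30.540,-25.629] rss=0.846

Stack each dimension's contribution:
  +A: nom +40.800 → Σnom=40.800; wc +0.168/-0.092 → slack +0.168/-0.092; half-tol=0.130, Σhalf²=0.016900
  +B: nom +13.200 → Σnom=54.000; wc +0.459/-0.376 → slack +0.627/-0.468; half-tol=0.417, Σhalf²=0.191206
  +C: nom +3.640 → Σnom=57.640; wc +0.070/-0.240 → slack +0.697/-0.708; half-tol=0.155, Σhalf²=0.215231
  -D: nom -11.700 → Σnom=45.940; wc +0.250/-0.438 → slack +0.947/-1.146; half-tol=0.344, Σhalf²=0.333567
  +E: nom +47.200 → Σnom=93.140; wc +0.130/-0.040 → slack +1.077/-1.186; half-tol=0.085, Σhalf²=0.340792
  -F: nom -40.300 → Σnom=52.840; wc +0.308/-0.308 → slack +1.385/-1.494; half-tol=0.308, Σhalf²=0.435656
  -G: nom -3.840 → Σnom=49.000; wc +0.407/-0.119 → slack +1.792/-1.613; half-tol=0.263, Σhalf²=0.504825
  -H: nom -8.080 → Σnom=40.920; wc +0.129/-0.470 → slack +1.921/-2.083; half-tol=0.299, Σhalf²=0.594526
  -I: nom -30.200 → Σnom=10.720; wc +0.300/-0.347 → slack +2.221/-2.430; half-tol=0.324, Σhalf²=0.699178
  -J: nom -38.700 → Σnom=-27.980; wc +0.130/-0.130 → slack +2.351/-2.560; half-tol=0.130, Σhalf²=0.716078
Nominal = -27.980. Worst-case = [-27.980 - 2.560, -27.980 + 2.351] = [-30.540, -25.629]. RSS = √0.716078 = 0.846.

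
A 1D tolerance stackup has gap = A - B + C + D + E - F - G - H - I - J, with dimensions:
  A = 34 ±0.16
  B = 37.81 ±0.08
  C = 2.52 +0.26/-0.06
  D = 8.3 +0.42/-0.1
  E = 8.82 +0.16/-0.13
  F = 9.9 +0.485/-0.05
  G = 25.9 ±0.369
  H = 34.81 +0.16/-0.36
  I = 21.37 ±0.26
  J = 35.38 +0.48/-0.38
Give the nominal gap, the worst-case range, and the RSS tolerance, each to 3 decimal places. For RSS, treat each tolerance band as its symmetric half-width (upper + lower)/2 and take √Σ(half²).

nominal=-111.530 wc=[-113.814,-109.031] rss=0.821

Stack each dimension's contribution:
  +A: nom +34.000 → Σnom=34.000; wc +0.160/-0.160 → slack +0.160/-0.160; half-tol=0.160, Σhalf²=0.025600
  -B: nom -37.810 → Σnom=-3.810; wc +0.080/-0.080 → slack +0.240/-0.240; half-tol=0.080, Σhalf²=0.032000
  +C: nom +2.520 → Σnom=-1.290; wc +0.260/-0.060 → slack +0.500/-0.300; half-tol=0.160, Σhalf²=0.057600
  +D: nom +8.300 → Σnom=7.010; wc +0.420/-0.100 → slack +0.920/-0.400; half-tol=0.260, Σhalf²=0.125200
  +E: nom +8.820 → Σnom=15.830; wc +0.160/-0.130 → slack +1.080/-0.530; half-tol=0.145, Σhalf²=0.146225
  -F: nom -9.900 → Σnom=5.930; wc +0.050/-0.485 → slack +1.130/-1.015; half-tol=0.268, Σhalf²=0.217781
  -G: nom -25.900 → Σnom=-19.970; wc +0.369/-0.369 → slack +1.499/-1.384; half-tol=0.369, Σhalf²=0.353942
  -H: nom -34.810 → Σnom=-54.780; wc +0.360/-0.160 → slack +1.859/-1.544; half-tol=0.260, Σhalf²=0.421542
  -I: nom -21.370 → Σnom=-76.150; wc +0.260/-0.260 → slack +2.119/-1.804; half-tol=0.260, Σhalf²=0.489142
  -J: nom -35.380 → Σnom=-111.530; wc +0.380/-0.480 → slack +2.499/-2.284; half-tol=0.430, Σhalf²=0.674042
Nominal = -111.530. Worst-case = [-111.530 - 2.284, -111.530 + 2.499] = [-113.814, -109.031]. RSS = √0.674042 = 0.821.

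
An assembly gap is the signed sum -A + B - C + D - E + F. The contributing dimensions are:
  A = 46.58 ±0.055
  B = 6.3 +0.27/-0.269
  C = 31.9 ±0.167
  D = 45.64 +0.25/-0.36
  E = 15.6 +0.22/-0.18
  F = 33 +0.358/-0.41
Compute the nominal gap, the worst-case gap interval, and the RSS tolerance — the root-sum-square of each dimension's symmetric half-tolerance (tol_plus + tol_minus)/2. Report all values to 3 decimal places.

nominal=-9.140 wc=[-10.621,-7.860] rss=0.620

Stack each dimension's contribution:
  -A: nom -46.580 → Σnom=-46.580; wc +0.055/-0.055 → slack +0.055/-0.055; half-tol=0.055, Σhalf²=0.003025
  +B: nom +6.300 → Σnom=-40.280; wc +0.270/-0.269 → slack +0.325/-0.324; half-tol=0.270, Σhalf²=0.075655
  -C: nom -31.900 → Σnom=-72.180; wc +0.167/-0.167 → slack +0.492/-0.491; half-tol=0.167, Σhalf²=0.103544
  +D: nom +45.640 → Σnom=-26.540; wc +0.250/-0.360 → slack +0.742/-0.851; half-tol=0.305, Σhalf²=0.196569
  -E: nom -15.600 → Σnom=-42.140; wc +0.180/-0.220 → slack +0.922/-1.071; half-tol=0.200, Σhalf²=0.236569
  +F: nom +33.000 → Σnom=-9.140; wc +0.358/-0.410 → slack +1.280/-1.481; half-tol=0.384, Σhalf²=0.384025
Nominal = -9.140. Worst-case = [-9.140 - 1.481, -9.140 + 1.280] = [-10.621, -7.860]. RSS = √0.384025 = 0.620.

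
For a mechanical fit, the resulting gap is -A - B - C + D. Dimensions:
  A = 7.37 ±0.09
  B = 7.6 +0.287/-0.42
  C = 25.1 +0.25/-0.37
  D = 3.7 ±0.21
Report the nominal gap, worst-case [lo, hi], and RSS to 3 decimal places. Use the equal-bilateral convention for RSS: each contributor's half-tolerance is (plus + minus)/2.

nominal=-36.370 wc=[-37.207,-35.280] rss=0.523

Stack each dimension's contribution:
  -A: nom -7.370 → Σnom=-7.370; wc +0.090/-0.090 → slack +0.090/-0.090; half-tol=0.090, Σhalf²=0.008100
  -B: nom -7.600 → Σnom=-14.970; wc +0.420/-0.287 → slack +0.510/-0.377; half-tol=0.353, Σhalf²=0.133062
  -C: nom -25.100 → Σnom=-40.070; wc +0.370/-0.250 → slack +0.880/-0.627; half-tol=0.310, Σhalf²=0.229162
  +D: nom +3.700 → Σnom=-36.370; wc +0.210/-0.210 → slack +1.090/-0.837; half-tol=0.210, Σhalf²=0.273262
Nominal = -36.370. Worst-case = [-36.370 - 0.837, -36.370 + 1.090] = [-37.207, -35.280]. RSS = √0.273262 = 0.523.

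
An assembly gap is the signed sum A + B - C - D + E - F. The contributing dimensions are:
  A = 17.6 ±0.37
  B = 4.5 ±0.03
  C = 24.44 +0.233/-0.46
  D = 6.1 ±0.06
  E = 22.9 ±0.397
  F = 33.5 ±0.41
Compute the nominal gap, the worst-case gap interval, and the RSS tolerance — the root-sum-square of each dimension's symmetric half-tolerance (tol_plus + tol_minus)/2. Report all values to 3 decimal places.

nominal=-19.040 wc=[-20.540,-17.313] rss=0.766

Stack each dimension's contribution:
  +A: nom +17.600 → Σnom=17.600; wc +0.370/-0.370 → slack +0.370/-0.370; half-tol=0.370, Σhalf²=0.136900
  +B: nom +4.500 → Σnom=22.100; wc +0.030/-0.030 → slack +0.400/-0.400; half-tol=0.030, Σhalf²=0.137800
  -C: nom -24.440 → Σnom=-2.340; wc +0.460/-0.233 → slack +0.860/-0.633; half-tol=0.347, Σhalf²=0.257862
  -D: nom -6.100 → Σnom=-8.440; wc +0.060/-0.060 → slack +0.920/-0.693; half-tol=0.060, Σhalf²=0.261462
  +E: nom +22.900 → Σnom=14.460; wc +0.397/-0.397 → slack +1.317/-1.090; half-tol=0.397, Σhalf²=0.419071
  -F: nom -33.500 → Σnom=-19.040; wc +0.410/-0.410 → slack +1.727/-1.500; half-tol=0.410, Σhalf²=0.587171
Nominal = -19.040. Worst-case = [-19.040 - 1.500, -19.040 + 1.727] = [-20.540, -17.313]. RSS = √0.587171 = 0.766.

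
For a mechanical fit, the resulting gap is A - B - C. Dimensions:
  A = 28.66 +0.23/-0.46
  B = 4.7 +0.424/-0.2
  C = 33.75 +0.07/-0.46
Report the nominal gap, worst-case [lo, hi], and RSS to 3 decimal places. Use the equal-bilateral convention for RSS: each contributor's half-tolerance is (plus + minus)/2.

nominal=-9.790 wc=[-10.744,-8.900] rss=0.535

Stack each dimension's contribution:
  +A: nom +28.660 → Σnom=28.660; wc +0.230/-0.460 → slack +0.230/-0.460; half-tol=0.345, Σhalf²=0.119025
  -B: nom -4.700 → Σnom=23.960; wc +0.200/-0.424 → slack +0.430/-0.884; half-tol=0.312, Σhalf²=0.216369
  -C: nom -33.750 → Σnom=-9.790; wc +0.460/-0.070 → slack +0.890/-0.954; half-tol=0.265, Σhalf²=0.286594
Nominal = -9.790. Worst-case = [-9.790 - 0.954, -9.790 + 0.890] = [-10.744, -8.900]. RSS = √0.286594 = 0.535.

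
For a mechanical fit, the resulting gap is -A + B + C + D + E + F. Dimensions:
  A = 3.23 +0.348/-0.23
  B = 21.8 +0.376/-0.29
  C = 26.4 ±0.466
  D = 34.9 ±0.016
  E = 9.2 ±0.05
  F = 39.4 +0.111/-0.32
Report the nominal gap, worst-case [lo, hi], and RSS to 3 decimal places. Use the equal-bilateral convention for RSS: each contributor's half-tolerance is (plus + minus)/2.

nominal=128.470 wc=[126.980,129.719] rss=0.679

Stack each dimension's contribution:
  -A: nom -3.230 → Σnom=-3.230; wc +0.230/-0.348 → slack +0.230/-0.348; half-tol=0.289, Σhalf²=0.083521
  +B: nom +21.800 → Σnom=18.570; wc +0.376/-0.290 → slack +0.606/-0.638; half-tol=0.333, Σhalf²=0.194410
  +C: nom +26.400 → Σnom=44.970; wc +0.466/-0.466 → slack +1.072/-1.104; half-tol=0.466, Σhalf²=0.411566
  +D: nom +34.900 → Σnom=79.870; wc +0.016/-0.016 → slack +1.088/-1.120; half-tol=0.016, Σhalf²=0.411822
  +E: nom +9.200 → Σnom=89.070; wc +0.050/-0.050 → slack +1.138/-1.170; half-tol=0.050, Σhalf²=0.414322
  +F: nom +39.400 → Σnom=128.470; wc +0.111/-0.320 → slack +1.249/-1.490; half-tol=0.215, Σhalf²=0.460762
Nominal = 128.470. Worst-case = [128.470 - 1.490, 128.470 + 1.249] = [126.980, 129.719]. RSS = √0.460762 = 0.679.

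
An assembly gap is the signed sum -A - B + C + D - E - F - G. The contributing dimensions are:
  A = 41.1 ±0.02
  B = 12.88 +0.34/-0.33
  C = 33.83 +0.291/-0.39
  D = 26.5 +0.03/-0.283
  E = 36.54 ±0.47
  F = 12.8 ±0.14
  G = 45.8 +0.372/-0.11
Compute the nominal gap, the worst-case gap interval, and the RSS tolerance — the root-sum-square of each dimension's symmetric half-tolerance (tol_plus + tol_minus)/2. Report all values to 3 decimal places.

Stack each dimension's contribution:
  -A: nom -41.100 → Σnom=-41.100; wc +0.020/-0.020 → slack +0.020/-0.020; half-tol=0.020, Σhalf²=0.000400
  -B: nom -12.880 → Σnom=-53.980; wc +0.330/-0.340 → slack +0.350/-0.360; half-tol=0.335, Σhalf²=0.112625
  +C: nom +33.830 → Σnom=-20.150; wc +0.291/-0.390 → slack +0.641/-0.750; half-tol=0.341, Σhalf²=0.228565
  +D: nom +26.500 → Σnom=6.350; wc +0.030/-0.283 → slack +0.671/-1.033; half-tol=0.156, Σhalf²=0.253058
  -E: nom -36.540 → Σnom=-30.190; wc +0.470/-0.470 → slack +1.141/-1.503; half-tol=0.470, Σhalf²=0.473958
  -F: nom -12.800 → Σnom=-42.990; wc +0.140/-0.140 → slack +1.281/-1.643; half-tol=0.140, Σhalf²=0.493558
  -G: nom -45.800 → Σnom=-88.790; wc +0.110/-0.372 → slack +1.391/-2.015; half-tol=0.241, Σhalf²=0.551639
Nominal = -88.790. Worst-case = [-88.790 - 2.015, -88.790 + 1.391] = [-90.805, -87.399]. RSS = √0.551639 = 0.743.

nominal=-88.790 wc=[-90.805,-87.399] rss=0.743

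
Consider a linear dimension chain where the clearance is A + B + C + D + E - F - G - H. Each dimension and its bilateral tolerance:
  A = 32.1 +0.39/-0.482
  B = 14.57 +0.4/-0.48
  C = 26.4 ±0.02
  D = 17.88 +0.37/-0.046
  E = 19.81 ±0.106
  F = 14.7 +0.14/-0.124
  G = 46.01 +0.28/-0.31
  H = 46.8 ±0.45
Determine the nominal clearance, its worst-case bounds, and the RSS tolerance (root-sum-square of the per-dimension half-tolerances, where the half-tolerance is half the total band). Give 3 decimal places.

Stack each dimension's contribution:
  +A: nom +32.100 → Σnom=32.100; wc +0.390/-0.482 → slack +0.390/-0.482; half-tol=0.436, Σhalf²=0.190096
  +B: nom +14.570 → Σnom=46.670; wc +0.400/-0.480 → slack +0.790/-0.962; half-tol=0.440, Σhalf²=0.383696
  +C: nom +26.400 → Σnom=73.070; wc +0.020/-0.020 → slack +0.810/-0.982; half-tol=0.020, Σhalf²=0.384096
  +D: nom +17.880 → Σnom=90.950; wc +0.370/-0.046 → slack +1.180/-1.028; half-tol=0.208, Σhalf²=0.427360
  +E: nom +19.810 → Σnom=110.760; wc +0.106/-0.106 → slack +1.286/-1.134; half-tol=0.106, Σhalf²=0.438596
  -F: nom -14.700 → Σnom=96.060; wc +0.124/-0.140 → slack +1.410/-1.274; half-tol=0.132, Σhalf²=0.456020
  -G: nom -46.010 → Σnom=50.050; wc +0.310/-0.280 → slack +1.720/-1.554; half-tol=0.295, Σhalf²=0.543045
  -H: nom -46.800 → Σnom=3.250; wc +0.450/-0.450 → slack +2.170/-2.004; half-tol=0.450, Σhalf²=0.745545
Nominal = 3.250. Worst-case = [3.250 - 2.004, 3.250 + 2.170] = [1.246, 5.420]. RSS = √0.745545 = 0.863.

nominal=3.250 wc=[1.246,5.420] rss=0.863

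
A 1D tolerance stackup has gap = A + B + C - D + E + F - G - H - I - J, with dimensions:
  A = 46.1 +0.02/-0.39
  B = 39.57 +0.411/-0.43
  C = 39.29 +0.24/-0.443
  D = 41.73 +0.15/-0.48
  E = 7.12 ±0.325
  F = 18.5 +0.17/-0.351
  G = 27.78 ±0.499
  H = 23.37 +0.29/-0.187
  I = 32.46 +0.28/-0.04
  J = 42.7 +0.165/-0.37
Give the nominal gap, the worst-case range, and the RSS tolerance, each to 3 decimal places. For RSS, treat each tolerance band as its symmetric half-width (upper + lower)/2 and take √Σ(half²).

nominal=-17.460 wc=[-20.783,-14.718] rss=1.006

Stack each dimension's contribution:
  +A: nom +46.100 → Σnom=46.100; wc +0.020/-0.390 → slack +0.020/-0.390; half-tol=0.205, Σhalf²=0.042025
  +B: nom +39.570 → Σnom=85.670; wc +0.411/-0.430 → slack +0.431/-0.820; half-tol=0.420, Σhalf²=0.218845
  +C: nom +39.290 → Σnom=124.960; wc +0.240/-0.443 → slack +0.671/-1.263; half-tol=0.342, Σhalf²=0.335468
  -D: nom -41.730 → Σnom=83.230; wc +0.480/-0.150 → slack +1.151/-1.413; half-tol=0.315, Σhalf²=0.434693
  +E: nom +7.120 → Σnom=90.350; wc +0.325/-0.325 → slack +1.476/-1.738; half-tol=0.325, Σhalf²=0.540318
  +F: nom +18.500 → Σnom=108.850; wc +0.170/-0.351 → slack +1.646/-2.089; half-tol=0.261, Σhalf²=0.608178
  -G: nom -27.780 → Σnom=81.070; wc +0.499/-0.499 → slack +2.145/-2.588; half-tol=0.499, Σhalf²=0.857179
  -H: nom -23.370 → Σnom=57.700; wc +0.187/-0.290 → slack +2.332/-2.878; half-tol=0.238, Σhalf²=0.914061
  -I: nom -32.460 → Σnom=25.240; wc +0.040/-0.280 → slack +2.372/-3.158; half-tol=0.160, Σhalf²=0.939661
  -J: nom -42.700 → Σnom=-17.460; wc +0.370/-0.165 → slack +2.742/-3.323; half-tol=0.268, Σhalf²=1.011217
Nominal = -17.460. Worst-case = [-17.460 - 3.323, -17.460 + 2.742] = [-20.783, -14.718]. RSS = √1.011217 = 1.006.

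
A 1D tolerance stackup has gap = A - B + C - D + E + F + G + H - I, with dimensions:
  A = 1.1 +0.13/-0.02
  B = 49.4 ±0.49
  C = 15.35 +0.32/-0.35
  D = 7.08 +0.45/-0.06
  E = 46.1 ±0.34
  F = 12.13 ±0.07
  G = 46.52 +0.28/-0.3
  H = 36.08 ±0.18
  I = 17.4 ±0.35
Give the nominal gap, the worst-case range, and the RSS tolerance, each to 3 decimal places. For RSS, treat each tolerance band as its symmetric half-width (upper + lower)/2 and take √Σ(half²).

Stack each dimension's contribution:
  +A: nom +1.100 → Σnom=1.100; wc +0.130/-0.020 → slack +0.130/-0.020; half-tol=0.075, Σhalf²=0.005625
  -B: nom -49.400 → Σnom=-48.300; wc +0.490/-0.490 → slack +0.620/-0.510; half-tol=0.490, Σhalf²=0.245725
  +C: nom +15.350 → Σnom=-32.950; wc +0.320/-0.350 → slack +0.940/-0.860; half-tol=0.335, Σhalf²=0.357950
  -D: nom -7.080 → Σnom=-40.030; wc +0.060/-0.450 → slack +1.000/-1.310; half-tol=0.255, Σhalf²=0.422975
  +E: nom +46.100 → Σnom=6.070; wc +0.340/-0.340 → slack +1.340/-1.650; half-tol=0.340, Σhalf²=0.538575
  +F: nom +12.130 → Σnom=18.200; wc +0.070/-0.070 → slack +1.410/-1.720; half-tol=0.070, Σhalf²=0.543475
  +G: nom +46.520 → Σnom=64.720; wc +0.280/-0.300 → slack +1.690/-2.020; half-tol=0.290, Σhalf²=0.627575
  +H: nom +36.080 → Σnom=100.800; wc +0.180/-0.180 → slack +1.870/-2.200; half-tol=0.180, Σhalf²=0.659975
  -I: nom -17.400 → Σnom=83.400; wc +0.350/-0.350 → slack +2.220/-2.550; half-tol=0.350, Σhalf²=0.782475
Nominal = 83.400. Worst-case = [83.400 - 2.550, 83.400 + 2.220] = [80.850, 85.620]. RSS = √0.782475 = 0.885.

nominal=83.400 wc=[80.850,85.620] rss=0.885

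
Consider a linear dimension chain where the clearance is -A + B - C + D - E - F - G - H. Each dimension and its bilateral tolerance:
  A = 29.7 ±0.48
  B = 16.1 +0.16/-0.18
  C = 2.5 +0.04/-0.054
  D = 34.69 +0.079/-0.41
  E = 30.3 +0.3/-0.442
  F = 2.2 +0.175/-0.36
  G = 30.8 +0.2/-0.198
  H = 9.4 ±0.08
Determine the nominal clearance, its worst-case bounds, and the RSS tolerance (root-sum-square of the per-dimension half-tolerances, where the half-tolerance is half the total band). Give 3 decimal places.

nominal=-54.110 wc=[-55.975,-52.257] rss=0.759

Stack each dimension's contribution:
  -A: nom -29.700 → Σnom=-29.700; wc +0.480/-0.480 → slack +0.480/-0.480; half-tol=0.480, Σhalf²=0.230400
  +B: nom +16.100 → Σnom=-13.600; wc +0.160/-0.180 → slack +0.640/-0.660; half-tol=0.170, Σhalf²=0.259300
  -C: nom -2.500 → Σnom=-16.100; wc +0.054/-0.040 → slack +0.694/-0.700; half-tol=0.047, Σhalf²=0.261509
  +D: nom +34.690 → Σnom=18.590; wc +0.079/-0.410 → slack +0.773/-1.110; half-tol=0.244, Σhalf²=0.321289
  -E: nom -30.300 → Σnom=-11.710; wc +0.442/-0.300 → slack +1.215/-1.410; half-tol=0.371, Σhalf²=0.458930
  -F: nom -2.200 → Σnom=-13.910; wc +0.360/-0.175 → slack +1.575/-1.585; half-tol=0.267, Σhalf²=0.530486
  -G: nom -30.800 → Σnom=-44.710; wc +0.198/-0.200 → slack +1.773/-1.785; half-tol=0.199, Σhalf²=0.570087
  -H: nom -9.400 → Σnom=-54.110; wc +0.080/-0.080 → slack +1.853/-1.865; half-tol=0.080, Σhalf²=0.576487
Nominal = -54.110. Worst-case = [-54.110 - 1.865, -54.110 + 1.853] = [-55.975, -52.257]. RSS = √0.576487 = 0.759.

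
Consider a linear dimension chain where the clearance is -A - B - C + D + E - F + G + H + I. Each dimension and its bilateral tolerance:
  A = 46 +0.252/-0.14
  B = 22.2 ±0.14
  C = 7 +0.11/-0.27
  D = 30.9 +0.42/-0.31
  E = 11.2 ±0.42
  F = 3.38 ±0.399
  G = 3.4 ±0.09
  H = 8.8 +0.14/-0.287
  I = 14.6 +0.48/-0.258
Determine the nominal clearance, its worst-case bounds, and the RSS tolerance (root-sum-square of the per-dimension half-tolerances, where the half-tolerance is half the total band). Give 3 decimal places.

Stack each dimension's contribution:
  -A: nom -46.000 → Σnom=-46.000; wc +0.140/-0.252 → slack +0.140/-0.252; half-tol=0.196, Σhalf²=0.038416
  -B: nom -22.200 → Σnom=-68.200; wc +0.140/-0.140 → slack +0.280/-0.392; half-tol=0.140, Σhalf²=0.058016
  -C: nom -7.000 → Σnom=-75.200; wc +0.270/-0.110 → slack +0.550/-0.502; half-tol=0.190, Σhalf²=0.094116
  +D: nom +30.900 → Σnom=-44.300; wc +0.420/-0.310 → slack +0.970/-0.812; half-tol=0.365, Σhalf²=0.227341
  +E: nom +11.200 → Σnom=-33.100; wc +0.420/-0.420 → slack +1.390/-1.232; half-tol=0.420, Σhalf²=0.403741
  -F: nom -3.380 → Σnom=-36.480; wc +0.399/-0.399 → slack +1.789/-1.631; half-tol=0.399, Σhalf²=0.562942
  +G: nom +3.400 → Σnom=-33.080; wc +0.090/-0.090 → slack +1.879/-1.721; half-tol=0.090, Σhalf²=0.571042
  +H: nom +8.800 → Σnom=-24.280; wc +0.140/-0.287 → slack +2.019/-2.008; half-tol=0.213, Σhalf²=0.616624
  +I: nom +14.600 → Σnom=-9.680; wc +0.480/-0.258 → slack +2.499/-2.266; half-tol=0.369, Σhalf²=0.752785
Nominal = -9.680. Worst-case = [-9.680 - 2.266, -9.680 + 2.499] = [-11.946, -7.181]. RSS = √0.752785 = 0.868.

nominal=-9.680 wc=[-11.946,-7.181] rss=0.868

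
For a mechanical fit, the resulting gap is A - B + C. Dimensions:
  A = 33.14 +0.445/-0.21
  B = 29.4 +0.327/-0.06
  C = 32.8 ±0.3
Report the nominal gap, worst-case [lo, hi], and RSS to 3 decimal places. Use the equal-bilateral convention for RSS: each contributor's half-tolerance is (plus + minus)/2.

nominal=36.540 wc=[35.703,37.345] rss=0.484

Stack each dimension's contribution:
  +A: nom +33.140 → Σnom=33.140; wc +0.445/-0.210 → slack +0.445/-0.210; half-tol=0.328, Σhalf²=0.107256
  -B: nom -29.400 → Σnom=3.740; wc +0.060/-0.327 → slack +0.505/-0.537; half-tol=0.194, Σhalf²=0.144699
  +C: nom +32.800 → Σnom=36.540; wc +0.300/-0.300 → slack +0.805/-0.837; half-tol=0.300, Σhalf²=0.234699
Nominal = 36.540. Worst-case = [36.540 - 0.837, 36.540 + 0.805] = [35.703, 37.345]. RSS = √0.234699 = 0.484.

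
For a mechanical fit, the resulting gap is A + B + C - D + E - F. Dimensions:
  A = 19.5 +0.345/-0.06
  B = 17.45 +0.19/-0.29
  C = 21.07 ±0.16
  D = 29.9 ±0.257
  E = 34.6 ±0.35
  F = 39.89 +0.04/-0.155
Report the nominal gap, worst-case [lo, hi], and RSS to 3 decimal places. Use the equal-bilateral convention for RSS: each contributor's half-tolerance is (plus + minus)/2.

nominal=22.830 wc=[21.673,24.287] rss=0.568

Stack each dimension's contribution:
  +A: nom +19.500 → Σnom=19.500; wc +0.345/-0.060 → slack +0.345/-0.060; half-tol=0.202, Σhalf²=0.041006
  +B: nom +17.450 → Σnom=36.950; wc +0.190/-0.290 → slack +0.535/-0.350; half-tol=0.240, Σhalf²=0.098606
  +C: nom +21.070 → Σnom=58.020; wc +0.160/-0.160 → slack +0.695/-0.510; half-tol=0.160, Σhalf²=0.124206
  -D: nom -29.900 → Σnom=28.120; wc +0.257/-0.257 → slack +0.952/-0.767; half-tol=0.257, Σhalf²=0.190255
  +E: nom +34.600 → Σnom=62.720; wc +0.350/-0.350 → slack +1.302/-1.117; half-tol=0.350, Σhalf²=0.312755
  -F: nom -39.890 → Σnom=22.830; wc +0.155/-0.040 → slack +1.457/-1.157; half-tol=0.098, Σhalf²=0.322261
Nominal = 22.830. Worst-case = [22.830 - 1.157, 22.830 + 1.457] = [21.673, 24.287]. RSS = √0.322261 = 0.568.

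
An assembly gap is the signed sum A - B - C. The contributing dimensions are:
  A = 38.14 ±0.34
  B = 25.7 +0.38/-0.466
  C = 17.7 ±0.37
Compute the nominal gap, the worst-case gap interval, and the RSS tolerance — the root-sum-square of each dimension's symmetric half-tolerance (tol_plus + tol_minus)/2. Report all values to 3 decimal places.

nominal=-5.260 wc=[-6.350,-4.084] rss=0.657

Stack each dimension's contribution:
  +A: nom +38.140 → Σnom=38.140; wc +0.340/-0.340 → slack +0.340/-0.340; half-tol=0.340, Σhalf²=0.115600
  -B: nom -25.700 → Σnom=12.440; wc +0.466/-0.380 → slack +0.806/-0.720; half-tol=0.423, Σhalf²=0.294529
  -C: nom -17.700 → Σnom=-5.260; wc +0.370/-0.370 → slack +1.176/-1.090; half-tol=0.370, Σhalf²=0.431429
Nominal = -5.260. Worst-case = [-5.260 - 1.090, -5.260 + 1.176] = [-6.350, -4.084]. RSS = √0.431429 = 0.657.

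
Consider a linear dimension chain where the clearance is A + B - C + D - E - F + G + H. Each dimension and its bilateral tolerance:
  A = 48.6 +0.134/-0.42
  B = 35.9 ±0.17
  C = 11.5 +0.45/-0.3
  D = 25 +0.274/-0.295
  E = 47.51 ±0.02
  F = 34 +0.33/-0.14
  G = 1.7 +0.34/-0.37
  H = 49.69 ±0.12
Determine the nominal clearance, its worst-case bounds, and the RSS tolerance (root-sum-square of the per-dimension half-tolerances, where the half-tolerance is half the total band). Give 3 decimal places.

nominal=67.880 wc=[65.705,69.378] rss=0.723

Stack each dimension's contribution:
  +A: nom +48.600 → Σnom=48.600; wc +0.134/-0.420 → slack +0.134/-0.420; half-tol=0.277, Σhalf²=0.076729
  +B: nom +35.900 → Σnom=84.500; wc +0.170/-0.170 → slack +0.304/-0.590; half-tol=0.170, Σhalf²=0.105629
  -C: nom -11.500 → Σnom=73.000; wc +0.300/-0.450 → slack +0.604/-1.040; half-tol=0.375, Σhalf²=0.246254
  +D: nom +25.000 → Σnom=98.000; wc +0.274/-0.295 → slack +0.878/-1.335; half-tol=0.284, Σhalf²=0.327194
  -E: nom -47.510 → Σnom=50.490; wc +0.020/-0.020 → slack +0.898/-1.355; half-tol=0.020, Σhalf²=0.327594
  -F: nom -34.000 → Σnom=16.490; wc +0.140/-0.330 → slack +1.038/-1.685; half-tol=0.235, Σhalf²=0.382819
  +G: nom +1.700 → Σnom=18.190; wc +0.340/-0.370 → slack +1.378/-2.055; half-tol=0.355, Σhalf²=0.508844
  +H: nom +49.690 → Σnom=67.880; wc +0.120/-0.120 → slack +1.498/-2.175; half-tol=0.120, Σhalf²=0.523244
Nominal = 67.880. Worst-case = [67.880 - 2.175, 67.880 + 1.498] = [65.705, 69.378]. RSS = √0.523244 = 0.723.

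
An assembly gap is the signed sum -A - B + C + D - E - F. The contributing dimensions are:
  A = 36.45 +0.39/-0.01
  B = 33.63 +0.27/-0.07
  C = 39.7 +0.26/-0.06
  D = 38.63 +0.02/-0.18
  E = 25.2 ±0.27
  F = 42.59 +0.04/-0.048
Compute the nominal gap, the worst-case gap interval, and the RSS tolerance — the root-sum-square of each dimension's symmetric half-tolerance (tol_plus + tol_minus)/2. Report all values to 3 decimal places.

Stack each dimension's contribution:
  -A: nom -36.450 → Σnom=-36.450; wc +0.010/-0.390 → slack +0.010/-0.390; half-tol=0.200, Σhalf²=0.040000
  -B: nom -33.630 → Σnom=-70.080; wc +0.070/-0.270 → slack +0.080/-0.660; half-tol=0.170, Σhalf²=0.068900
  +C: nom +39.700 → Σnom=-30.380; wc +0.260/-0.060 → slack +0.340/-0.720; half-tol=0.160, Σhalf²=0.094500
  +D: nom +38.630 → Σnom=8.250; wc +0.020/-0.180 → slack +0.360/-0.900; half-tol=0.100, Σhalf²=0.104500
  -E: nom -25.200 → Σnom=-16.950; wc +0.270/-0.270 → slack +0.630/-1.170; half-tol=0.270, Σhalf²=0.177400
  -F: nom -42.590 → Σnom=-59.540; wc +0.048/-0.040 → slack +0.678/-1.210; half-tol=0.044, Σhalf²=0.179336
Nominal = -59.540. Worst-case = [-59.540 - 1.210, -59.540 + 0.678] = [-60.750, -58.862]. RSS = √0.179336 = 0.423.

nominal=-59.540 wc=[-60.750,-58.862] rss=0.423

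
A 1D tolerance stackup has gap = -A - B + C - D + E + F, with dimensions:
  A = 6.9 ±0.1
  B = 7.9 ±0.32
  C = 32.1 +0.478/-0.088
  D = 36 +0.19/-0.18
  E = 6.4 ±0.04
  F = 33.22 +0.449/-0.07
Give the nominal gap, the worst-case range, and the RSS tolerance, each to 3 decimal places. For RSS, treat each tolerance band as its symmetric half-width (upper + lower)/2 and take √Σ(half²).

Stack each dimension's contribution:
  -A: nom -6.900 → Σnom=-6.900; wc +0.100/-0.100 → slack +0.100/-0.100; half-tol=0.100, Σhalf²=0.010000
  -B: nom -7.900 → Σnom=-14.800; wc +0.320/-0.320 → slack +0.420/-0.420; half-tol=0.320, Σhalf²=0.112400
  +C: nom +32.100 → Σnom=17.300; wc +0.478/-0.088 → slack +0.898/-0.508; half-tol=0.283, Σhalf²=0.192489
  -D: nom -36.000 → Σnom=-18.700; wc +0.180/-0.190 → slack +1.078/-0.698; half-tol=0.185, Σhalf²=0.226714
  +E: nom +6.400 → Σnom=-12.300; wc +0.040/-0.040 → slack +1.118/-0.738; half-tol=0.040, Σhalf²=0.228314
  +F: nom +33.220 → Σnom=20.920; wc +0.449/-0.070 → slack +1.567/-0.808; half-tol=0.260, Σhalf²=0.295654
Nominal = 20.920. Worst-case = [20.920 - 0.808, 20.920 + 1.567] = [20.112, 22.487]. RSS = √0.295654 = 0.544.

nominal=20.920 wc=[20.112,22.487] rss=0.544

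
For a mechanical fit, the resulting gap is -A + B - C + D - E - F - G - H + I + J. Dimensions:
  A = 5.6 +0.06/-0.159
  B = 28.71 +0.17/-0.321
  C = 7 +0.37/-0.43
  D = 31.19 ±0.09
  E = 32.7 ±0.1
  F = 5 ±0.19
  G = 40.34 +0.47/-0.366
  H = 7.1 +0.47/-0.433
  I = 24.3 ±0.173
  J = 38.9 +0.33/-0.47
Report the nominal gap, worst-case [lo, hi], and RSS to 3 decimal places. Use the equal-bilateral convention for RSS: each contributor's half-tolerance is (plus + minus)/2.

Stack each dimension's contribution:
  -A: nom -5.600 → Σnom=-5.600; wc +0.159/-0.060 → slack +0.159/-0.060; half-tol=0.110, Σhalf²=0.011990
  +B: nom +28.710 → Σnom=23.110; wc +0.170/-0.321 → slack +0.329/-0.381; half-tol=0.245, Σhalf²=0.072260
  -C: nom -7.000 → Σnom=16.110; wc +0.430/-0.370 → slack +0.759/-0.751; half-tol=0.400, Σhalf²=0.232261
  +D: nom +31.190 → Σnom=47.300; wc +0.090/-0.090 → slack +0.849/-0.841; half-tol=0.090, Σhalf²=0.240361
  -E: nom -32.700 → Σnom=14.600; wc +0.100/-0.100 → slack +0.949/-0.941; half-tol=0.100, Σhalf²=0.250361
  -F: nom -5.000 → Σnom=9.600; wc +0.190/-0.190 → slack +1.139/-1.131; half-tol=0.190, Σhalf²=0.286461
  -G: nom -40.340 → Σnom=-30.740; wc +0.366/-0.470 → slack +1.505/-1.601; half-tol=0.418, Σhalf²=0.461185
  -H: nom -7.100 → Σnom=-37.840; wc +0.433/-0.470 → slack +1.938/-2.071; half-tol=0.452, Σhalf²=0.665037
  +I: nom +24.300 → Σnom=-13.540; wc +0.173/-0.173 → slack +2.111/-2.244; half-tol=0.173, Σhalf²=0.694966
  +J: nom +38.900 → Σnom=25.360; wc +0.330/-0.470 → slack +2.441/-2.714; half-tol=0.400, Σhalf²=0.854966
Nominal = 25.360. Worst-case = [25.360 - 2.714, 25.360 + 2.441] = [22.646, 27.801]. RSS = √0.854966 = 0.925.

nominal=25.360 wc=[22.646,27.801] rss=0.925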